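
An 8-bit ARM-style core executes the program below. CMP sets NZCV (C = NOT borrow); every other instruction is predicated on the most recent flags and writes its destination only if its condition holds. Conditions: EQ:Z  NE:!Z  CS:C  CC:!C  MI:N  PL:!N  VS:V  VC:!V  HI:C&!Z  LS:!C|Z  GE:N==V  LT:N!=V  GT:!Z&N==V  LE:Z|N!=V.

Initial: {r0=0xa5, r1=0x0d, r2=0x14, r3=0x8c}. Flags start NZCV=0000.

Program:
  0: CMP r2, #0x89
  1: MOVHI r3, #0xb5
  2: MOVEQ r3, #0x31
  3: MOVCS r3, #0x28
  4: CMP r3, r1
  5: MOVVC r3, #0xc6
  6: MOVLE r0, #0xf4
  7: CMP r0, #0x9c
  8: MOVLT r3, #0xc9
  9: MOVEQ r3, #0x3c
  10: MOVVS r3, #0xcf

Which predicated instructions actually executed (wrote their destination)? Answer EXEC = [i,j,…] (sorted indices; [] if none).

EXEC = [6]

0: ✓ CMP  NZCV=1001
1: · MOVHI
2: · MOVEQ
3: · MOVCS
4: ✓ CMP  NZCV=0011
5: · MOVVC
6: ✓ MOVLE  r0←0xf4
7: ✓ CMP  NZCV=0010
8: · MOVLT
9: · MOVEQ
10: · MOVVS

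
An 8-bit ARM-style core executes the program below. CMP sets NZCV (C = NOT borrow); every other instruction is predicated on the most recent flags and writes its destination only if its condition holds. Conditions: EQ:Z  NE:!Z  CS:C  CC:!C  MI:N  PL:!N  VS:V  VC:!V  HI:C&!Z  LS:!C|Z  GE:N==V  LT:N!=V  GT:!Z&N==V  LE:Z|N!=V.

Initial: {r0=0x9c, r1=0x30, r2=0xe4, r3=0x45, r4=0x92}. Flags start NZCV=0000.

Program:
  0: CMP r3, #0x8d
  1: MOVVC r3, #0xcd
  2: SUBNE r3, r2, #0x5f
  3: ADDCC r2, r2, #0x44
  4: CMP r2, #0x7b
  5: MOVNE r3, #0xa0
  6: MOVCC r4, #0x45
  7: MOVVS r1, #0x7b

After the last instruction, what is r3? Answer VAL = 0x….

0: ✓ CMP  NZCV=1001
1: · MOVVC
2: ✓ SUBNE  r3←0x85
3: ✓ ADDCC  r2←0x28
4: ✓ CMP  NZCV=1000
5: ✓ MOVNE  r3←0xa0
6: ✓ MOVCC  r4←0x45
7: · MOVVS

VAL = 0xa0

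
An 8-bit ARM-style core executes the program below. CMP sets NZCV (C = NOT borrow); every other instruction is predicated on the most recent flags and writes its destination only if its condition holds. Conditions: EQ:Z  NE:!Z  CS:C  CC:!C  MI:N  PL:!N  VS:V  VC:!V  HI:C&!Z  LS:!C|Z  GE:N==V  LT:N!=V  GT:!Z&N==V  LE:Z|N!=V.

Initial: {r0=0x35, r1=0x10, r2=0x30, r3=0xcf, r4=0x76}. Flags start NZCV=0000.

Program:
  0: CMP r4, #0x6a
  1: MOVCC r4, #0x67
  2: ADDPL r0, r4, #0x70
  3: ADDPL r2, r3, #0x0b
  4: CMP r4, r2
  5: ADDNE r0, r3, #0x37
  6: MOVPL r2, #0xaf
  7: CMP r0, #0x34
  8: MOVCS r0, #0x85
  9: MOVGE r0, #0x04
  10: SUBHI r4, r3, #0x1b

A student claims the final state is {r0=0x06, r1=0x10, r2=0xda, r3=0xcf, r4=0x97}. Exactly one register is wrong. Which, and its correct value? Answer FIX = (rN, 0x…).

0: ✓ CMP  NZCV=0010
1: · MOVCC
2: ✓ ADDPL  r0←0xe6
3: ✓ ADDPL  r2←0xda
4: ✓ CMP  NZCV=1001
5: ✓ ADDNE  r0←0x06
6: · MOVPL
7: ✓ CMP  NZCV=1000
8: · MOVCS
9: · MOVGE
10: · SUBHI

FIX = (r4, 0x76)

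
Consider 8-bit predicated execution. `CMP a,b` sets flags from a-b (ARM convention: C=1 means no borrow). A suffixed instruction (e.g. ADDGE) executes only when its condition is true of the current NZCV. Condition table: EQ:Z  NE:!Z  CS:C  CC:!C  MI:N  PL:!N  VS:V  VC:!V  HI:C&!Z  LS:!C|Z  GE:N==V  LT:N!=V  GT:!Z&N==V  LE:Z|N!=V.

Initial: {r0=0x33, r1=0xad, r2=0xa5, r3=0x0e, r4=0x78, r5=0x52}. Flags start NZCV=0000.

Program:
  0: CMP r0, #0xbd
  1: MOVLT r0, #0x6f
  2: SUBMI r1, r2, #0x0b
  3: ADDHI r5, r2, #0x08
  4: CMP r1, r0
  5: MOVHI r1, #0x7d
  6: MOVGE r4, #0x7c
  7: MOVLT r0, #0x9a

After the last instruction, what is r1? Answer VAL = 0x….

VAL = 0x7d

[0] flags=0000 → (cmp)
[1] flags=0000 LT?F → skip
[2] flags=0000 MI?F → skip
[3] flags=0000 HI?F → skip
[4] flags=0011 → (cmp)
[5] flags=0011 HI?T → r1=0x7d
[6] flags=0011 GE?F → skip
[7] flags=0011 LT?T → r0=0x9a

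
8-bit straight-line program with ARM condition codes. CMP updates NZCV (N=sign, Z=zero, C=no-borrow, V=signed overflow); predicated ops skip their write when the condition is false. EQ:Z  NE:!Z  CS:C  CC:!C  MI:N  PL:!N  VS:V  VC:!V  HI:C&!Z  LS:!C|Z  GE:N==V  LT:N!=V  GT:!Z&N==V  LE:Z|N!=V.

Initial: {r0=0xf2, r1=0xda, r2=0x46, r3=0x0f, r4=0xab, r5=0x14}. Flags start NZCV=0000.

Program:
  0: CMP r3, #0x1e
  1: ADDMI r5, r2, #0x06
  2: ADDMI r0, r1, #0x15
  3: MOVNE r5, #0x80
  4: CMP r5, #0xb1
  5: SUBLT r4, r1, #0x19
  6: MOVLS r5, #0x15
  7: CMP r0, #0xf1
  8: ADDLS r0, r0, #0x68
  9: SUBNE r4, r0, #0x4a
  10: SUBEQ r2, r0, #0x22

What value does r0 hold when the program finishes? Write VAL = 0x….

VAL = 0x57

0: ✓ CMP  NZCV=1000
1: ✓ ADDMI  r5←0x4c
2: ✓ ADDMI  r0←0xef
3: ✓ MOVNE  r5←0x80
4: ✓ CMP  NZCV=1000
5: ✓ SUBLT  r4←0xc1
6: ✓ MOVLS  r5←0x15
7: ✓ CMP  NZCV=1000
8: ✓ ADDLS  r0←0x57
9: ✓ SUBNE  r4←0x0d
10: · SUBEQ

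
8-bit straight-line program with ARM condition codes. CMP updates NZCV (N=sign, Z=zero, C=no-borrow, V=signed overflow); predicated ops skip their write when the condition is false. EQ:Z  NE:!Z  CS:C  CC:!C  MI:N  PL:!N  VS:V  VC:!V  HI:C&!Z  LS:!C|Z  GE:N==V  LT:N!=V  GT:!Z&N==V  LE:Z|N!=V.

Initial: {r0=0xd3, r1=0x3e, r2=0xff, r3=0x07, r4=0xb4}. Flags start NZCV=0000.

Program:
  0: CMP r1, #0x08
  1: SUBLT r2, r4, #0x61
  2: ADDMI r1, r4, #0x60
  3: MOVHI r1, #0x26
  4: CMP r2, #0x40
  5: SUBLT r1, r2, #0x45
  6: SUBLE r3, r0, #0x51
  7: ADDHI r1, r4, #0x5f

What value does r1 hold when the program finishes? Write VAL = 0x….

[0] flags=0010 → (cmp)
[1] flags=0010 LT?F → skip
[2] flags=0010 MI?F → skip
[3] flags=0010 HI?T → r1=0x26
[4] flags=1010 → (cmp)
[5] flags=1010 LT?T → r1=0xba
[6] flags=1010 LE?T → r3=0x82
[7] flags=1010 HI?T → r1=0x13

VAL = 0x13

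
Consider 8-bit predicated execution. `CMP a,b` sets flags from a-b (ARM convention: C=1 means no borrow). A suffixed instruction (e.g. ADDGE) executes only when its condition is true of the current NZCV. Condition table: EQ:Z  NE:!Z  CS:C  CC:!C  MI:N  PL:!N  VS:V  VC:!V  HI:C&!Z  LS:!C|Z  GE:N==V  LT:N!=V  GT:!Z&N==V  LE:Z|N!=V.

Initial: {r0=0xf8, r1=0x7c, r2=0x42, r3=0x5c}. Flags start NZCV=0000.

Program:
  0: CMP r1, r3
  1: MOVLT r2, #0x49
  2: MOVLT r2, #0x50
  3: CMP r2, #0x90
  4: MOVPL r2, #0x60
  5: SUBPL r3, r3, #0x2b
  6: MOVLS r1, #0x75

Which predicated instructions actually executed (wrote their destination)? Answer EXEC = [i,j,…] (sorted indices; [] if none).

EXEC = [6]

[0] flags=0010 → (cmp)
[1] flags=0010 LT?F → skip
[2] flags=0010 LT?F → skip
[3] flags=1001 → (cmp)
[4] flags=1001 PL?F → skip
[5] flags=1001 PL?F → skip
[6] flags=1001 LS?T → r1=0x75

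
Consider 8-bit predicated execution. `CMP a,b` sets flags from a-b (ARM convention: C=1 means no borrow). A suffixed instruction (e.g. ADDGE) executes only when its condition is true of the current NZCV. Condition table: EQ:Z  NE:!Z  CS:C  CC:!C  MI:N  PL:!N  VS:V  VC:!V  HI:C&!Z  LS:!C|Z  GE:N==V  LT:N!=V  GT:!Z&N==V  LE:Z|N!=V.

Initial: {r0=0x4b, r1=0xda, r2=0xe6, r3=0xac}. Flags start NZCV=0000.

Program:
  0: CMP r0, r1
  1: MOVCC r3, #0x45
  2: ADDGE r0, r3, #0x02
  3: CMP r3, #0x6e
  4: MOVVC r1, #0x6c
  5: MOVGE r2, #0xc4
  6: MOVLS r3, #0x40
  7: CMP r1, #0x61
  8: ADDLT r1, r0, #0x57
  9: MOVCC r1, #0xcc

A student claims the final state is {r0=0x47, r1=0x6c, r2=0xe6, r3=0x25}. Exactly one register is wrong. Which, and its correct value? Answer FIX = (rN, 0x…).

FIX = (r3, 0x40)

0: ✓ CMP  NZCV=0000
1: ✓ MOVCC  r3←0x45
2: ✓ ADDGE  r0←0x47
3: ✓ CMP  NZCV=1000
4: ✓ MOVVC  r1←0x6c
5: · MOVGE
6: ✓ MOVLS  r3←0x40
7: ✓ CMP  NZCV=0010
8: · ADDLT
9: · MOVCC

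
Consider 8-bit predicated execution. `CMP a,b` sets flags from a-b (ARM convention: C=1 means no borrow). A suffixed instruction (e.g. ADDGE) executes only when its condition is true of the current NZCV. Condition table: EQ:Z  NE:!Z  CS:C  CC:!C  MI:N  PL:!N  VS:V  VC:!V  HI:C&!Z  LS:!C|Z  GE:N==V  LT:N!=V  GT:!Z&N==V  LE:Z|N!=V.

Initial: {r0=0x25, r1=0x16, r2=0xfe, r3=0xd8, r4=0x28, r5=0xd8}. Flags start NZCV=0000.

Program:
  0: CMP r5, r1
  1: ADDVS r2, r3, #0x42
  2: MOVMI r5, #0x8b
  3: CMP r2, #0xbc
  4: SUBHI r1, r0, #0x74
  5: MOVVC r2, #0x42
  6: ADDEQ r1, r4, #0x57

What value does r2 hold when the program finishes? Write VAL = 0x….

VAL = 0x42

0: ✓ CMP  NZCV=1010
1: · ADDVS
2: ✓ MOVMI  r5←0x8b
3: ✓ CMP  NZCV=0010
4: ✓ SUBHI  r1←0xb1
5: ✓ MOVVC  r2←0x42
6: · ADDEQ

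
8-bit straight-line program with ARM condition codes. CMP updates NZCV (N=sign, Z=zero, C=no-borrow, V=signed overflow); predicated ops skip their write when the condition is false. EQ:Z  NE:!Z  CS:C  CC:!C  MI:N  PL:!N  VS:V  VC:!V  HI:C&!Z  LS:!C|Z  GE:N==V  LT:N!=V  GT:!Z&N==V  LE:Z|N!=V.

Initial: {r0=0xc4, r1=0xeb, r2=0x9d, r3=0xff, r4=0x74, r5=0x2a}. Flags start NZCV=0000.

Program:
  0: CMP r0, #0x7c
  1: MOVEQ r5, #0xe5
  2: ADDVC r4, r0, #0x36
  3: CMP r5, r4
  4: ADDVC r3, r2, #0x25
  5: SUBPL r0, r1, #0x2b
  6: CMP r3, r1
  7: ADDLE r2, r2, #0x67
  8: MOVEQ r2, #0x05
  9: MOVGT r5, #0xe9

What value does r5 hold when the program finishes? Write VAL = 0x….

VAL = 0x2a

[0] flags=0011 → (cmp)
[1] flags=0011 EQ?F → skip
[2] flags=0011 VC?F → skip
[3] flags=1000 → (cmp)
[4] flags=1000 VC?T → r3=0xc2
[5] flags=1000 PL?F → skip
[6] flags=1000 → (cmp)
[7] flags=1000 LE?T → r2=0x04
[8] flags=1000 EQ?F → skip
[9] flags=1000 GT?F → skip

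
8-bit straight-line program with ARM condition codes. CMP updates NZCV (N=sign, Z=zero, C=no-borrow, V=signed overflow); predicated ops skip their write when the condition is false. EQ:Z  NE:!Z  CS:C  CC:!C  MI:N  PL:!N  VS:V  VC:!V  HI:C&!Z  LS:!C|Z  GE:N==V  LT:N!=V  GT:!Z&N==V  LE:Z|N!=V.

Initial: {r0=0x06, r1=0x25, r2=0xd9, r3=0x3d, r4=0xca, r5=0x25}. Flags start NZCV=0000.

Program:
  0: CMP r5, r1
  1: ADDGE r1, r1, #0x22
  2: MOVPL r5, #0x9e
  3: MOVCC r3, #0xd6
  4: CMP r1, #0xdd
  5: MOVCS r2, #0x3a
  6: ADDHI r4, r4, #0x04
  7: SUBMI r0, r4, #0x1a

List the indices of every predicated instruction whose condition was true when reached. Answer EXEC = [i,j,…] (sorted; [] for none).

0: ✓ CMP  NZCV=0110
1: ✓ ADDGE  r1←0x47
2: ✓ MOVPL  r5←0x9e
3: · MOVCC
4: ✓ CMP  NZCV=0000
5: · MOVCS
6: · ADDHI
7: · SUBMI

EXEC = [1,2]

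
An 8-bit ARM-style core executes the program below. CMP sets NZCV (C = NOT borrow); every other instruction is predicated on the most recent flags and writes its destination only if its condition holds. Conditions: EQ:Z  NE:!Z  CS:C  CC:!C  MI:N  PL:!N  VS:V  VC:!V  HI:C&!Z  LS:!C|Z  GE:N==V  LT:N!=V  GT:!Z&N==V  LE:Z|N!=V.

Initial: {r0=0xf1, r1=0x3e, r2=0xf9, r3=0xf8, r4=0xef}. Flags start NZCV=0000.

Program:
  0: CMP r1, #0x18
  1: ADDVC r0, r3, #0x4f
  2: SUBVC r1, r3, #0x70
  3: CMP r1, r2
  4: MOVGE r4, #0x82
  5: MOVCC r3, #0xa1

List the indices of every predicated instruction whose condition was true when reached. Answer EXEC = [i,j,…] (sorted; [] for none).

EXEC = [1,2,5]

0: ✓ CMP  NZCV=0010
1: ✓ ADDVC  r0←0x47
2: ✓ SUBVC  r1←0x88
3: ✓ CMP  NZCV=1000
4: · MOVGE
5: ✓ MOVCC  r3←0xa1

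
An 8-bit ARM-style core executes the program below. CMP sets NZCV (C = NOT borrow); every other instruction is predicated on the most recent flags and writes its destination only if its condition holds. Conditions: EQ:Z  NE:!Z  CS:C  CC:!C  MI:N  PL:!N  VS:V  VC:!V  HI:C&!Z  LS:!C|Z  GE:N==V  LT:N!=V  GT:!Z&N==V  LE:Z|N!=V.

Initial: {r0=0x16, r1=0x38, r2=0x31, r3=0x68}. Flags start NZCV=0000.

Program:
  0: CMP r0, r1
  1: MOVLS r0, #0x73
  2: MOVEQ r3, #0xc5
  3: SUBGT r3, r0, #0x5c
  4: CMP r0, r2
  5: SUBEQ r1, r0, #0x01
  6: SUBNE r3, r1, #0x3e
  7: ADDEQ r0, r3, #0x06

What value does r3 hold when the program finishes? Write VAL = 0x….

VAL = 0xfa

0: ✓ CMP  NZCV=1000
1: ✓ MOVLS  r0←0x73
2: · MOVEQ
3: · SUBGT
4: ✓ CMP  NZCV=0010
5: · SUBEQ
6: ✓ SUBNE  r3←0xfa
7: · ADDEQ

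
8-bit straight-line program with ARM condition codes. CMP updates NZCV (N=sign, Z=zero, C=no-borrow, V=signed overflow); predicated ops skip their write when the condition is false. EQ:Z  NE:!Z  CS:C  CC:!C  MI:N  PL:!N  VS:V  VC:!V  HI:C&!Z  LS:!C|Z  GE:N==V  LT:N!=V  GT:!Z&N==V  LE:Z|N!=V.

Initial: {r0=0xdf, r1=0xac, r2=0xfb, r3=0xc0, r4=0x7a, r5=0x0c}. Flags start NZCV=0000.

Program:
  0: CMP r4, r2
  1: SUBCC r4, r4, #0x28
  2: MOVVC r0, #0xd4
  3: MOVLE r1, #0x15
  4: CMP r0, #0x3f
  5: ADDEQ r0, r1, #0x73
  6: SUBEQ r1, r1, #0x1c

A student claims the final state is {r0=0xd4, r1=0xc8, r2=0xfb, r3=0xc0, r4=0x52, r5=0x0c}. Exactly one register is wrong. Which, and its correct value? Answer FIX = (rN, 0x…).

[0] flags=0000 → (cmp)
[1] flags=0000 CC?T → r4=0x52
[2] flags=0000 VC?T → r0=0xd4
[3] flags=0000 LE?F → skip
[4] flags=1010 → (cmp)
[5] flags=1010 EQ?F → skip
[6] flags=1010 EQ?F → skip

FIX = (r1, 0xac)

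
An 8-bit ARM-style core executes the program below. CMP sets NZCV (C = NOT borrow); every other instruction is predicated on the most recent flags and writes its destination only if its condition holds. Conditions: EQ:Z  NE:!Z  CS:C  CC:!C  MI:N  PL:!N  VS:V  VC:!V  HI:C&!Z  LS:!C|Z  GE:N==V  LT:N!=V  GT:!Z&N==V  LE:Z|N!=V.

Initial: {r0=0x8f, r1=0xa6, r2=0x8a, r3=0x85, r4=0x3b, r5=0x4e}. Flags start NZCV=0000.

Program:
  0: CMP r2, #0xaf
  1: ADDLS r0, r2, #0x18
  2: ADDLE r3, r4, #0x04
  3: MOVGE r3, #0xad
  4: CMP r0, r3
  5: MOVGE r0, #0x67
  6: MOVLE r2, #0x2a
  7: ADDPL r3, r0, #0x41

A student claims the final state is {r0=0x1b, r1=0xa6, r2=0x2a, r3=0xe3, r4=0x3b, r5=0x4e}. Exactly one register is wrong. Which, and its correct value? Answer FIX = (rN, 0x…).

FIX = (r0, 0xa2)

0: ✓ CMP  NZCV=1000
1: ✓ ADDLS  r0←0xa2
2: ✓ ADDLE  r3←0x3f
3: · MOVGE
4: ✓ CMP  NZCV=0011
5: · MOVGE
6: ✓ MOVLE  r2←0x2a
7: ✓ ADDPL  r3←0xe3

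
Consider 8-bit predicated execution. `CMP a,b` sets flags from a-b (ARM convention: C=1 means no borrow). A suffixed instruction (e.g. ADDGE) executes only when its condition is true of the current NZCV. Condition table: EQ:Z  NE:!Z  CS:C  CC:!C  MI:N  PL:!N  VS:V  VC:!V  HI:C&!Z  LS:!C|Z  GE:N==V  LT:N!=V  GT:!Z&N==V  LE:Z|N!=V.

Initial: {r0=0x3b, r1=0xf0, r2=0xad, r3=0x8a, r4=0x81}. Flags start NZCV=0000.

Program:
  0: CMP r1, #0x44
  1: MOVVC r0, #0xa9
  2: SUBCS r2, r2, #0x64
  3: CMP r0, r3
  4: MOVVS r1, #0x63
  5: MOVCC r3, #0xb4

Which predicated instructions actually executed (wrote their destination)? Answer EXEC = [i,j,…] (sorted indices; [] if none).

EXEC = [1,2]

[0] flags=1010 → (cmp)
[1] flags=1010 VC?T → r0=0xa9
[2] flags=1010 CS?T → r2=0x49
[3] flags=0010 → (cmp)
[4] flags=0010 VS?F → skip
[5] flags=0010 CC?F → skip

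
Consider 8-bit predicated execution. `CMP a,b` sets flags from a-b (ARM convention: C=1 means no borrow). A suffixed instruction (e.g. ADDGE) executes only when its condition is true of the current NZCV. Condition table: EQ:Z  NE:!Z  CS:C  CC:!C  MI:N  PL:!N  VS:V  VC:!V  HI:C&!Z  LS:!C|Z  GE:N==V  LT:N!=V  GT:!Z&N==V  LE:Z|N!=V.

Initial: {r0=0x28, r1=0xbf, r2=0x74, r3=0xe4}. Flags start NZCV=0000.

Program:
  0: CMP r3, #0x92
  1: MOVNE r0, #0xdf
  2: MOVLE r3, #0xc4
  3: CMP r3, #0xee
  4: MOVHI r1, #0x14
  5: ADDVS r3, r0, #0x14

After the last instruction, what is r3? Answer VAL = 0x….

0: ✓ CMP  NZCV=0010
1: ✓ MOVNE  r0←0xdf
2: · MOVLE
3: ✓ CMP  NZCV=1000
4: · MOVHI
5: · ADDVS

VAL = 0xe4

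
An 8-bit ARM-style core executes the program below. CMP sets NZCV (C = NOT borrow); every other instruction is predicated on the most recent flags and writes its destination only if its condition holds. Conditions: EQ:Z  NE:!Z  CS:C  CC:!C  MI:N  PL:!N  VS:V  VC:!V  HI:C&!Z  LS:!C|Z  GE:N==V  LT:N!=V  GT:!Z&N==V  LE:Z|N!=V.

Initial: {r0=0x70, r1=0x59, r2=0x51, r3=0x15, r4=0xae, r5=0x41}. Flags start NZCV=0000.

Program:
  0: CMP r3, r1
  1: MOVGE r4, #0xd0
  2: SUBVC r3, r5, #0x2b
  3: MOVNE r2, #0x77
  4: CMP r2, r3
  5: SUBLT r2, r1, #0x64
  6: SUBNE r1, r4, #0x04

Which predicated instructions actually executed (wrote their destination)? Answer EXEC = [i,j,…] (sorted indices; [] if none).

EXEC = [2,3,6]

[0] flags=1000 → (cmp)
[1] flags=1000 GE?F → skip
[2] flags=1000 VC?T → r3=0x16
[3] flags=1000 NE?T → r2=0x77
[4] flags=0010 → (cmp)
[5] flags=0010 LT?F → skip
[6] flags=0010 NE?T → r1=0xaa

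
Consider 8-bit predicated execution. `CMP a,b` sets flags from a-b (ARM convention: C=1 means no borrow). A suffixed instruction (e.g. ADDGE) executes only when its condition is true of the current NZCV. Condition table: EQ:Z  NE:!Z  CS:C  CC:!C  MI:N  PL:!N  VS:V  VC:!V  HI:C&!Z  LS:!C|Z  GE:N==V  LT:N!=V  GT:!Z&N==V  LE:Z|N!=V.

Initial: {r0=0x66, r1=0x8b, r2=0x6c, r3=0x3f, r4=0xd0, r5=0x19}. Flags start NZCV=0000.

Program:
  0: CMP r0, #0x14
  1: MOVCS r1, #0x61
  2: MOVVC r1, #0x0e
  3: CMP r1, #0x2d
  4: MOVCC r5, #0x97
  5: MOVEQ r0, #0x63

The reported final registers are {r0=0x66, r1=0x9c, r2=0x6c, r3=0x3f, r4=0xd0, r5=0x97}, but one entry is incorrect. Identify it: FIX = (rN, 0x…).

[0] flags=0010 → (cmp)
[1] flags=0010 CS?T → r1=0x61
[2] flags=0010 VC?T → r1=0x0e
[3] flags=1000 → (cmp)
[4] flags=1000 CC?T → r5=0x97
[5] flags=1000 EQ?F → skip

FIX = (r1, 0x0e)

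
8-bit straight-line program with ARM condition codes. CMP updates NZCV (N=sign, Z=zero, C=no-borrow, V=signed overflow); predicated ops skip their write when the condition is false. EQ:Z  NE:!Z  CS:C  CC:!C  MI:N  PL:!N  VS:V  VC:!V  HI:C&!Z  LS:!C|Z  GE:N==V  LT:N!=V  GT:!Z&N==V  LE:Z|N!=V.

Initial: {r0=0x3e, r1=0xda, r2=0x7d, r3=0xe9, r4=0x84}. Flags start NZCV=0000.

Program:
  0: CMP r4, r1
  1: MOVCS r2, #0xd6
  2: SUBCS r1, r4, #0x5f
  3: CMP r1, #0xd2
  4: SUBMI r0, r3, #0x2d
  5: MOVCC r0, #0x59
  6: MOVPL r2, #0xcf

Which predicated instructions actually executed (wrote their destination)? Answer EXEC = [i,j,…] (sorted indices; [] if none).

EXEC = [6]

0: ✓ CMP  NZCV=1000
1: · MOVCS
2: · SUBCS
3: ✓ CMP  NZCV=0010
4: · SUBMI
5: · MOVCC
6: ✓ MOVPL  r2←0xcf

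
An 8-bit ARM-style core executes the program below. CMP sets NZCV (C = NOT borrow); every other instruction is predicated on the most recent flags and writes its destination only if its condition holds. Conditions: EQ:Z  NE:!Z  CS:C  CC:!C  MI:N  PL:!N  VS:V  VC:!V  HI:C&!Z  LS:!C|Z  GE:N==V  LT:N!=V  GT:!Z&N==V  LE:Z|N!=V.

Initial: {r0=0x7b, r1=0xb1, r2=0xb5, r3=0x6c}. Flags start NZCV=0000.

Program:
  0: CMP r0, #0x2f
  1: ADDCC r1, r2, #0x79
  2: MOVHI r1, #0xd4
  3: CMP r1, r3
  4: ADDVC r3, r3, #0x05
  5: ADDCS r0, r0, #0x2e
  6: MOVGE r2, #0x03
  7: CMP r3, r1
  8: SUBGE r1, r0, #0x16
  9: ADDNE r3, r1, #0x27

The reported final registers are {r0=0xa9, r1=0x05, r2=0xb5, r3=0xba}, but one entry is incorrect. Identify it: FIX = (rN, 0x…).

0: ✓ CMP  NZCV=0010
1: · ADDCC
2: ✓ MOVHI  r1←0xd4
3: ✓ CMP  NZCV=0011
4: · ADDVC
5: ✓ ADDCS  r0←0xa9
6: · MOVGE
7: ✓ CMP  NZCV=1001
8: ✓ SUBGE  r1←0x93
9: ✓ ADDNE  r3←0xba

FIX = (r1, 0x93)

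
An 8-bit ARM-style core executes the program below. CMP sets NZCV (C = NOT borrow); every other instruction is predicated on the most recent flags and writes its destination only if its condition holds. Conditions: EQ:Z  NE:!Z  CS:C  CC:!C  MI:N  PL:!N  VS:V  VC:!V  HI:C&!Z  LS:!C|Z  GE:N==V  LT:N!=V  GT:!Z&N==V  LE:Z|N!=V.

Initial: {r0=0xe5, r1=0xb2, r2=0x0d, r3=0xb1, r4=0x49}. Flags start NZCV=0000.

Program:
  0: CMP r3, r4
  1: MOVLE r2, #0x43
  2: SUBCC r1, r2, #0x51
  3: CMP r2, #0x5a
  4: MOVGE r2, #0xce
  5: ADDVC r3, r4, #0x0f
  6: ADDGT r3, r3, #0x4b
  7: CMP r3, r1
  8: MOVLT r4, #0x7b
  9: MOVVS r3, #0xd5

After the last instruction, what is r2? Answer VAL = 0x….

[0] flags=0011 → (cmp)
[1] flags=0011 LE?T → r2=0x43
[2] flags=0011 CC?F → skip
[3] flags=1000 → (cmp)
[4] flags=1000 GE?F → skip
[5] flags=1000 VC?T → r3=0x58
[6] flags=1000 GT?F → skip
[7] flags=1001 → (cmp)
[8] flags=1001 LT?F → skip
[9] flags=1001 VS?T → r3=0xd5

VAL = 0x43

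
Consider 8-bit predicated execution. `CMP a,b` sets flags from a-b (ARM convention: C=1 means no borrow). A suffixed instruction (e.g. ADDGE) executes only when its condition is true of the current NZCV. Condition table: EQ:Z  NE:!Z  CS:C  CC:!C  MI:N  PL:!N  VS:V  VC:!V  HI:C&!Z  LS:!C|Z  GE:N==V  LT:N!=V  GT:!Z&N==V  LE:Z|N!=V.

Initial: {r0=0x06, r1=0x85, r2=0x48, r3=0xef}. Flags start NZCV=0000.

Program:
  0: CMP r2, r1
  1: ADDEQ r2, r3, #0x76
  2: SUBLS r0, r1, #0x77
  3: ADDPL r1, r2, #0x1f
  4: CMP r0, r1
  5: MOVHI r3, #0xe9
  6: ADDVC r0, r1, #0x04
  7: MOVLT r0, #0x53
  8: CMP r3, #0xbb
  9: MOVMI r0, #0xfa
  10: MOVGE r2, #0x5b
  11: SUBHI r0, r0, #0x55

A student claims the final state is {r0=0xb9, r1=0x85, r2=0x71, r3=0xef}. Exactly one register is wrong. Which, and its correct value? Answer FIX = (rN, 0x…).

FIX = (r2, 0x5b)

0: ✓ CMP  NZCV=1001
1: · ADDEQ
2: ✓ SUBLS  r0←0x0e
3: · ADDPL
4: ✓ CMP  NZCV=1001
5: · MOVHI
6: · ADDVC
7: · MOVLT
8: ✓ CMP  NZCV=0010
9: · MOVMI
10: ✓ MOVGE  r2←0x5b
11: ✓ SUBHI  r0←0xb9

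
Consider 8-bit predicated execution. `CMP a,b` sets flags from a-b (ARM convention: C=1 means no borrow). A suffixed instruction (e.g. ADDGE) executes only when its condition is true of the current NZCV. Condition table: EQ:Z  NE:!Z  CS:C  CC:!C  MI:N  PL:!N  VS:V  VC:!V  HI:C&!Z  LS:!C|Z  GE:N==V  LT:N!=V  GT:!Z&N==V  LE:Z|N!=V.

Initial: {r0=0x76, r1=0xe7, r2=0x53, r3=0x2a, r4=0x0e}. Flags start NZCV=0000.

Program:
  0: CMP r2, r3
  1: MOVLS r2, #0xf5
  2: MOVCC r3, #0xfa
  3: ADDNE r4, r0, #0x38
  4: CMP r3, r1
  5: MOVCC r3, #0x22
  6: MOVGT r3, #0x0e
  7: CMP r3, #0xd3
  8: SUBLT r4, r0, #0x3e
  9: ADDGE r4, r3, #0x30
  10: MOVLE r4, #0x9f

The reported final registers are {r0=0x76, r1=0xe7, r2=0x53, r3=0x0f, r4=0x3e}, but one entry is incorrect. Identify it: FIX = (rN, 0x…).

0: ✓ CMP  NZCV=0010
1: · MOVLS
2: · MOVCC
3: ✓ ADDNE  r4←0xae
4: ✓ CMP  NZCV=0000
5: ✓ MOVCC  r3←0x22
6: ✓ MOVGT  r3←0x0e
7: ✓ CMP  NZCV=0000
8: · SUBLT
9: ✓ ADDGE  r4←0x3e
10: · MOVLE

FIX = (r3, 0x0e)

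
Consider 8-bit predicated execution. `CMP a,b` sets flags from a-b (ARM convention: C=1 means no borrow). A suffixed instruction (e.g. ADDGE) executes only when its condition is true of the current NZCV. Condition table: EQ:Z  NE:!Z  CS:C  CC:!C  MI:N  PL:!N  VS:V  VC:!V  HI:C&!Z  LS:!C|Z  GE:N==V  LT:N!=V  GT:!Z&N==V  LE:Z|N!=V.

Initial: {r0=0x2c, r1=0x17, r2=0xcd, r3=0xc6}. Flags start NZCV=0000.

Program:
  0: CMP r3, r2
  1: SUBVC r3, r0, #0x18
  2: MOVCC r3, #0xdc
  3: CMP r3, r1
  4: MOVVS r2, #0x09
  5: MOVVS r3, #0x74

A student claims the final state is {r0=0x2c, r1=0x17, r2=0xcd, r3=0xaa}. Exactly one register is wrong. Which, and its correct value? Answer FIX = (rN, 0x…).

[0] flags=1000 → (cmp)
[1] flags=1000 VC?T → r3=0x14
[2] flags=1000 CC?T → r3=0xdc
[3] flags=1010 → (cmp)
[4] flags=1010 VS?F → skip
[5] flags=1010 VS?F → skip

FIX = (r3, 0xdc)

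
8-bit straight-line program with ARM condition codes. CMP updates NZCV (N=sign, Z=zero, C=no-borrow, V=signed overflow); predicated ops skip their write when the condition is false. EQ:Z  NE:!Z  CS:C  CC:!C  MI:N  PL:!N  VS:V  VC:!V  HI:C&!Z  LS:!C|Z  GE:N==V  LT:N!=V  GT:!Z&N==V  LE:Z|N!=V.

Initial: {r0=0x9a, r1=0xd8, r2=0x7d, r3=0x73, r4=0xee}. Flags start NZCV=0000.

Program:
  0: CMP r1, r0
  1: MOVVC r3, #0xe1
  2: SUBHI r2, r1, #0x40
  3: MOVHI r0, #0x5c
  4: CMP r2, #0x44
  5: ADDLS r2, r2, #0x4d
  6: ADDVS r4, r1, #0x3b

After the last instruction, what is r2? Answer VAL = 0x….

0: ✓ CMP  NZCV=0010
1: ✓ MOVVC  r3←0xe1
2: ✓ SUBHI  r2←0x98
3: ✓ MOVHI  r0←0x5c
4: ✓ CMP  NZCV=0011
5: · ADDLS
6: ✓ ADDVS  r4←0x13

VAL = 0x98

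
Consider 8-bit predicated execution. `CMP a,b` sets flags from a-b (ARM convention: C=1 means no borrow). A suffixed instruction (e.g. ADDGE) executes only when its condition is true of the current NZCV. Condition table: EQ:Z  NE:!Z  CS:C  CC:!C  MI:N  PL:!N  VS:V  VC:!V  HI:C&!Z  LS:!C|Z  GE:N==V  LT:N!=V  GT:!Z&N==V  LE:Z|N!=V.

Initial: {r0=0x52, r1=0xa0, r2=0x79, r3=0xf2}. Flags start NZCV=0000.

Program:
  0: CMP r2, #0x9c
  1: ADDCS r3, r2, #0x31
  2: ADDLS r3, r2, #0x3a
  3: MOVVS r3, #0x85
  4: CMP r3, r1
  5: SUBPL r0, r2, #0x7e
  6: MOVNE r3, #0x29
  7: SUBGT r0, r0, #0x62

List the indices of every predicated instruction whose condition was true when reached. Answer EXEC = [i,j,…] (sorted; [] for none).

EXEC = [2,3,6]

[0] flags=1001 → (cmp)
[1] flags=1001 CS?F → skip
[2] flags=1001 LS?T → r3=0xb3
[3] flags=1001 VS?T → r3=0x85
[4] flags=1000 → (cmp)
[5] flags=1000 PL?F → skip
[6] flags=1000 NE?T → r3=0x29
[7] flags=1000 GT?F → skip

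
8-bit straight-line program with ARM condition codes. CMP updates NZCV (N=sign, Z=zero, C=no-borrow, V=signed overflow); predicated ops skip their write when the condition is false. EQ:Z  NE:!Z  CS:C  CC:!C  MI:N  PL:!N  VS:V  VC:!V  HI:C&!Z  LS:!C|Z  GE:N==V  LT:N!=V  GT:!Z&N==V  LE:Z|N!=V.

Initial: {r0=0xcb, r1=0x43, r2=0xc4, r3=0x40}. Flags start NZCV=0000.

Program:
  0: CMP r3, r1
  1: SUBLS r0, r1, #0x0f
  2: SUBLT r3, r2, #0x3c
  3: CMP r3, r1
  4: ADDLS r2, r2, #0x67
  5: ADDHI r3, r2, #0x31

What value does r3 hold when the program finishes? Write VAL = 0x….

[0] flags=1000 → (cmp)
[1] flags=1000 LS?T → r0=0x34
[2] flags=1000 LT?T → r3=0x88
[3] flags=0011 → (cmp)
[4] flags=0011 LS?F → skip
[5] flags=0011 HI?T → r3=0xf5

VAL = 0xf5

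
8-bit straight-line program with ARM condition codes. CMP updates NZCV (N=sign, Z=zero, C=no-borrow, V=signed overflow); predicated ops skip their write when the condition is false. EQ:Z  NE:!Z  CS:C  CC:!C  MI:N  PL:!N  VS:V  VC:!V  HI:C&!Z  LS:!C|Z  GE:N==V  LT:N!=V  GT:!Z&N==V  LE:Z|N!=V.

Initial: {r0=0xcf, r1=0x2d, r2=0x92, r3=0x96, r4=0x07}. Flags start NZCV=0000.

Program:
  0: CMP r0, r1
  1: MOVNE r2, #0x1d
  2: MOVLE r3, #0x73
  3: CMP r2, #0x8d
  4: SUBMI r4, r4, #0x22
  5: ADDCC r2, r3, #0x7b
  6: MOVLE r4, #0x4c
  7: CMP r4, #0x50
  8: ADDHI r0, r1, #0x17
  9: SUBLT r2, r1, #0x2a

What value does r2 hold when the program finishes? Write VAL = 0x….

VAL = 0x03

0: ✓ CMP  NZCV=1010
1: ✓ MOVNE  r2←0x1d
2: ✓ MOVLE  r3←0x73
3: ✓ CMP  NZCV=1001
4: ✓ SUBMI  r4←0xe5
5: ✓ ADDCC  r2←0xee
6: · MOVLE
7: ✓ CMP  NZCV=1010
8: ✓ ADDHI  r0←0x44
9: ✓ SUBLT  r2←0x03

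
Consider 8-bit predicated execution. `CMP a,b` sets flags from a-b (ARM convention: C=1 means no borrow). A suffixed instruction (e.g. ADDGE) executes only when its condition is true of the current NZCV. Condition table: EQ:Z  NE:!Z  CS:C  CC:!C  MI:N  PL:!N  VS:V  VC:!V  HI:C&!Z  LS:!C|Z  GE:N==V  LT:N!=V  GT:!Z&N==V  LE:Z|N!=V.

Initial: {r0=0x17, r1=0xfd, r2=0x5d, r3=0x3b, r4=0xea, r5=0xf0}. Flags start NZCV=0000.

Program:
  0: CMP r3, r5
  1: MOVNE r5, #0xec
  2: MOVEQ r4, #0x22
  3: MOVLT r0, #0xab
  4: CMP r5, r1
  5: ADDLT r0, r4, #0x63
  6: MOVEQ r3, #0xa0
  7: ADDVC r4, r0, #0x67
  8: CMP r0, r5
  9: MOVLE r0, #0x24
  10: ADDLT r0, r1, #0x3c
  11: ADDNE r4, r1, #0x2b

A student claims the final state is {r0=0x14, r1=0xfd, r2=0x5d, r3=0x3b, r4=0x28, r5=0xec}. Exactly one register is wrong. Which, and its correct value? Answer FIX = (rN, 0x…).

FIX = (r0, 0x4d)

[0] flags=0000 → (cmp)
[1] flags=0000 NE?T → r5=0xec
[2] flags=0000 EQ?F → skip
[3] flags=0000 LT?F → skip
[4] flags=1000 → (cmp)
[5] flags=1000 LT?T → r0=0x4d
[6] flags=1000 EQ?F → skip
[7] flags=1000 VC?T → r4=0xb4
[8] flags=0000 → (cmp)
[9] flags=0000 LE?F → skip
[10] flags=0000 LT?F → skip
[11] flags=0000 NE?T → r4=0x28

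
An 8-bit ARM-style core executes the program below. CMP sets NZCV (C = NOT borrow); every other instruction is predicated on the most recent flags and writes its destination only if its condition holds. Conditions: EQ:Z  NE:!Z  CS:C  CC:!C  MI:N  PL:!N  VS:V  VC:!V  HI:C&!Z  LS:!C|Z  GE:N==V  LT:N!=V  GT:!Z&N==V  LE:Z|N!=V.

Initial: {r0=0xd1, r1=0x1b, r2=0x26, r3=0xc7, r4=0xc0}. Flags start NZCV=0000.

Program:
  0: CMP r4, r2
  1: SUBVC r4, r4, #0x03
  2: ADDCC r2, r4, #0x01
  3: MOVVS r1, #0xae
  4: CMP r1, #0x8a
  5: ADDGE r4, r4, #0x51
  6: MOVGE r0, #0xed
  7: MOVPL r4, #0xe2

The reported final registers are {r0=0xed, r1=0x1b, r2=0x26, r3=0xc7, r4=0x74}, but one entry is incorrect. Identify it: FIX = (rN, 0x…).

FIX = (r4, 0x0e)

0: ✓ CMP  NZCV=1010
1: ✓ SUBVC  r4←0xbd
2: · ADDCC
3: · MOVVS
4: ✓ CMP  NZCV=1001
5: ✓ ADDGE  r4←0x0e
6: ✓ MOVGE  r0←0xed
7: · MOVPL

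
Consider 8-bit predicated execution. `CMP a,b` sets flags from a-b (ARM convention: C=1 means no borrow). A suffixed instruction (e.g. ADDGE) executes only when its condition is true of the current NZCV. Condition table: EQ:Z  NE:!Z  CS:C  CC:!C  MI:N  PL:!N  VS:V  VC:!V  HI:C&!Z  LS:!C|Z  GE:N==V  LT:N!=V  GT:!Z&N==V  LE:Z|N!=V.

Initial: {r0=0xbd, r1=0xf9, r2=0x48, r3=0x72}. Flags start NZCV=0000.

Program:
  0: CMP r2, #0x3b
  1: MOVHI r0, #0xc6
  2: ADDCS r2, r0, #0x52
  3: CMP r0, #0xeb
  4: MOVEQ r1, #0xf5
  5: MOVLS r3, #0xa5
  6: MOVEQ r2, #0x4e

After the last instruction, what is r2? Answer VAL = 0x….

VAL = 0x18

0: ✓ CMP  NZCV=0010
1: ✓ MOVHI  r0←0xc6
2: ✓ ADDCS  r2←0x18
3: ✓ CMP  NZCV=1000
4: · MOVEQ
5: ✓ MOVLS  r3←0xa5
6: · MOVEQ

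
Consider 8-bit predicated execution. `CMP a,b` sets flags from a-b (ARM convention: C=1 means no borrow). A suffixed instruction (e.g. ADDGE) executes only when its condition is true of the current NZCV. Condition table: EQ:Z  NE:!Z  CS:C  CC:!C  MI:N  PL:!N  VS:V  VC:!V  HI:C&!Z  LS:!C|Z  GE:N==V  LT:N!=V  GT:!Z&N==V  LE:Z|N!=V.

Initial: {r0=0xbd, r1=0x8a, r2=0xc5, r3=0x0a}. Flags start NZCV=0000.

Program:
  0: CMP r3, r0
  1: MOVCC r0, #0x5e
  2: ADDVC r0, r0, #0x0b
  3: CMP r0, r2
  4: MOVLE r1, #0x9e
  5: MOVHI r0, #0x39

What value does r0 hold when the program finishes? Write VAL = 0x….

VAL = 0x69

0: ✓ CMP  NZCV=0000
1: ✓ MOVCC  r0←0x5e
2: ✓ ADDVC  r0←0x69
3: ✓ CMP  NZCV=1001
4: · MOVLE
5: · MOVHI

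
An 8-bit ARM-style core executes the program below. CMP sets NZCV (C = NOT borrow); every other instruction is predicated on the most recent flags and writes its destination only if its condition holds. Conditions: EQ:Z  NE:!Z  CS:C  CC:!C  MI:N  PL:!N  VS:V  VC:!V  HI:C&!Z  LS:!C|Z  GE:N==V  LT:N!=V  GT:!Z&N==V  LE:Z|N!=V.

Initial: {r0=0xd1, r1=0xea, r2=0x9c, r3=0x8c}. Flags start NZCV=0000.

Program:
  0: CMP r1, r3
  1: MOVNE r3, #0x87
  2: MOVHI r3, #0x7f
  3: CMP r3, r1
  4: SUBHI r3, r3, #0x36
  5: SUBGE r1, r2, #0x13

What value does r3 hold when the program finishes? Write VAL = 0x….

VAL = 0x7f

0: ✓ CMP  NZCV=0010
1: ✓ MOVNE  r3←0x87
2: ✓ MOVHI  r3←0x7f
3: ✓ CMP  NZCV=1001
4: · SUBHI
5: ✓ SUBGE  r1←0x89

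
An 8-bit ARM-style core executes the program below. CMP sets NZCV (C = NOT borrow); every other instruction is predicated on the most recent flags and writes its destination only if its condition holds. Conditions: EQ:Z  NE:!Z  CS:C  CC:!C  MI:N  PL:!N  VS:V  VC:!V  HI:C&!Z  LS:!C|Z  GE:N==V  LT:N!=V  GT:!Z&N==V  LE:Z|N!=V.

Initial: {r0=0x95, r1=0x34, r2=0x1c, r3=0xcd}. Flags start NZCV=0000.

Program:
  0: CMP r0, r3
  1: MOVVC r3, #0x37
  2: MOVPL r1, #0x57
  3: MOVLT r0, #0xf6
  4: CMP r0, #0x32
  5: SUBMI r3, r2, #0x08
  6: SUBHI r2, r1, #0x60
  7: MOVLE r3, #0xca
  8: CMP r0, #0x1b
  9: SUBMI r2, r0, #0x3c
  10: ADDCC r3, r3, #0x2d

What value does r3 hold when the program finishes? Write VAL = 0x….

0: ✓ CMP  NZCV=1000
1: ✓ MOVVC  r3←0x37
2: · MOVPL
3: ✓ MOVLT  r0←0xf6
4: ✓ CMP  NZCV=1010
5: ✓ SUBMI  r3←0x14
6: ✓ SUBHI  r2←0xd4
7: ✓ MOVLE  r3←0xca
8: ✓ CMP  NZCV=1010
9: ✓ SUBMI  r2←0xba
10: · ADDCC

VAL = 0xca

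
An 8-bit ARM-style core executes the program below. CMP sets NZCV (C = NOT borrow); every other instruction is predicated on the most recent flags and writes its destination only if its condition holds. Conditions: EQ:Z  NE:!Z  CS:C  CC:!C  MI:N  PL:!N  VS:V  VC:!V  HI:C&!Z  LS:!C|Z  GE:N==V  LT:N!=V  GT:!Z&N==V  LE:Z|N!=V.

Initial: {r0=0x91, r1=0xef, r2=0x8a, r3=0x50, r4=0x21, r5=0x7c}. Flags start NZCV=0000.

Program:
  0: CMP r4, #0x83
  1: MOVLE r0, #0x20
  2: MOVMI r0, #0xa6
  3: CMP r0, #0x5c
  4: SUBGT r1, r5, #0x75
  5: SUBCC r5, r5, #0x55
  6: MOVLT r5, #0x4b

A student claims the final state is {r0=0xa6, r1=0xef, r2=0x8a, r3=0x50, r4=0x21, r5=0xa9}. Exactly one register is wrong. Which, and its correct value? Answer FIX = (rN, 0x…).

[0] flags=1001 → (cmp)
[1] flags=1001 LE?F → skip
[2] flags=1001 MI?T → r0=0xa6
[3] flags=0011 → (cmp)
[4] flags=0011 GT?F → skip
[5] flags=0011 CC?F → skip
[6] flags=0011 LT?T → r5=0x4b

FIX = (r5, 0x4b)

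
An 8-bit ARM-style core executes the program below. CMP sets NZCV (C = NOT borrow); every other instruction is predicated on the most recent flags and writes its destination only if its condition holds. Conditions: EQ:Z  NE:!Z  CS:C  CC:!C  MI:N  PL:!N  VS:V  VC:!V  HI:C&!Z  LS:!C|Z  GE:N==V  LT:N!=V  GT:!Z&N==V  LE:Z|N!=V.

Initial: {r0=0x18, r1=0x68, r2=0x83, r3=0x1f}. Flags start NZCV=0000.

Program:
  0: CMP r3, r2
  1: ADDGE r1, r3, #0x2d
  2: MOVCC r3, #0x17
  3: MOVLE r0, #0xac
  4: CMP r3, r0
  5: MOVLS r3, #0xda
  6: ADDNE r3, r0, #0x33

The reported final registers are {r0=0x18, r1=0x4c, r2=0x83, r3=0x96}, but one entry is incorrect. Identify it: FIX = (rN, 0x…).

FIX = (r3, 0x4b)

[0] flags=1001 → (cmp)
[1] flags=1001 GE?T → r1=0x4c
[2] flags=1001 CC?T → r3=0x17
[3] flags=1001 LE?F → skip
[4] flags=1000 → (cmp)
[5] flags=1000 LS?T → r3=0xda
[6] flags=1000 NE?T → r3=0x4b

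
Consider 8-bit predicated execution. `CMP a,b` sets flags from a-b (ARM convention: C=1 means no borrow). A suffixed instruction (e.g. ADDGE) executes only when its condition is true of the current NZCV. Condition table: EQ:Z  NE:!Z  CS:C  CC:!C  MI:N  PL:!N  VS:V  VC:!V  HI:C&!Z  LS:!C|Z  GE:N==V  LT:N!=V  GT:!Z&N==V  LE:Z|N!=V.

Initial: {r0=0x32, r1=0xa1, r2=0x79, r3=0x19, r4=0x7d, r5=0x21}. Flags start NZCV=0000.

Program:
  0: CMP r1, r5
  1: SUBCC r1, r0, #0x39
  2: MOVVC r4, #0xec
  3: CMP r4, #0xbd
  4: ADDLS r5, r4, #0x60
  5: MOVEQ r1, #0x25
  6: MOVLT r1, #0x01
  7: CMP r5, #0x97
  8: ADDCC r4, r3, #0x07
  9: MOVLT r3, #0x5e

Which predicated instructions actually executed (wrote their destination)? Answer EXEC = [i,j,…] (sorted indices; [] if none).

EXEC = [2,8]

0: ✓ CMP  NZCV=1010
1: · SUBCC
2: ✓ MOVVC  r4←0xec
3: ✓ CMP  NZCV=0010
4: · ADDLS
5: · MOVEQ
6: · MOVLT
7: ✓ CMP  NZCV=1001
8: ✓ ADDCC  r4←0x20
9: · MOVLT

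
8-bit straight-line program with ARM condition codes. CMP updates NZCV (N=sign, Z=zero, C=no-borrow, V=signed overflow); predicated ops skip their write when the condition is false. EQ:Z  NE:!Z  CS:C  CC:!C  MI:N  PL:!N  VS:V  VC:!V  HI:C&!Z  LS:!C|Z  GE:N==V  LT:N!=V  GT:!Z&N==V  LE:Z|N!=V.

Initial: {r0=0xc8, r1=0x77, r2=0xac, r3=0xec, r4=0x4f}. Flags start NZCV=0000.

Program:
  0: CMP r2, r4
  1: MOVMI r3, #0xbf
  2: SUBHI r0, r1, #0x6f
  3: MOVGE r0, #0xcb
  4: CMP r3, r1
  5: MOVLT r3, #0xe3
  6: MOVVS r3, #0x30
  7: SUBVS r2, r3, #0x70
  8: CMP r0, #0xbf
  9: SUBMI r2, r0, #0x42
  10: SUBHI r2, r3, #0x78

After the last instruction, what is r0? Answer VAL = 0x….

VAL = 0x08

0: ✓ CMP  NZCV=0011
1: · MOVMI
2: ✓ SUBHI  r0←0x08
3: · MOVGE
4: ✓ CMP  NZCV=0011
5: ✓ MOVLT  r3←0xe3
6: ✓ MOVVS  r3←0x30
7: ✓ SUBVS  r2←0xc0
8: ✓ CMP  NZCV=0000
9: · SUBMI
10: · SUBHI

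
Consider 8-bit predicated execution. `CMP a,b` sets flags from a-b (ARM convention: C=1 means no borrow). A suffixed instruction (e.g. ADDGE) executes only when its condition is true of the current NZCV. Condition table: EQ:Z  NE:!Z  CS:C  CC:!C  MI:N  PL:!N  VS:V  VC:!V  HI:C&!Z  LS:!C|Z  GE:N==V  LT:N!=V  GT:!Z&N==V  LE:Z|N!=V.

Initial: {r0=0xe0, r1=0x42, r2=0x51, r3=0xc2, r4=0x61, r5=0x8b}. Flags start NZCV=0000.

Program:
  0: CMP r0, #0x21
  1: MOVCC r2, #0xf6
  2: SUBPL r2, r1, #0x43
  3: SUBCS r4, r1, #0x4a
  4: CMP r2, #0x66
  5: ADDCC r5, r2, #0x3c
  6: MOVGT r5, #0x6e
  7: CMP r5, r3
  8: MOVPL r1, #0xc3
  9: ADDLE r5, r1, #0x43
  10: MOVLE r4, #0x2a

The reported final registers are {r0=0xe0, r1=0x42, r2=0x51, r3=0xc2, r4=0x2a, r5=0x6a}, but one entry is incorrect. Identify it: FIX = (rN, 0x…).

FIX = (r5, 0x85)

[0] flags=1010 → (cmp)
[1] flags=1010 CC?F → skip
[2] flags=1010 PL?F → skip
[3] flags=1010 CS?T → r4=0xf8
[4] flags=1000 → (cmp)
[5] flags=1000 CC?T → r5=0x8d
[6] flags=1000 GT?F → skip
[7] flags=1000 → (cmp)
[8] flags=1000 PL?F → skip
[9] flags=1000 LE?T → r5=0x85
[10] flags=1000 LE?T → r4=0x2a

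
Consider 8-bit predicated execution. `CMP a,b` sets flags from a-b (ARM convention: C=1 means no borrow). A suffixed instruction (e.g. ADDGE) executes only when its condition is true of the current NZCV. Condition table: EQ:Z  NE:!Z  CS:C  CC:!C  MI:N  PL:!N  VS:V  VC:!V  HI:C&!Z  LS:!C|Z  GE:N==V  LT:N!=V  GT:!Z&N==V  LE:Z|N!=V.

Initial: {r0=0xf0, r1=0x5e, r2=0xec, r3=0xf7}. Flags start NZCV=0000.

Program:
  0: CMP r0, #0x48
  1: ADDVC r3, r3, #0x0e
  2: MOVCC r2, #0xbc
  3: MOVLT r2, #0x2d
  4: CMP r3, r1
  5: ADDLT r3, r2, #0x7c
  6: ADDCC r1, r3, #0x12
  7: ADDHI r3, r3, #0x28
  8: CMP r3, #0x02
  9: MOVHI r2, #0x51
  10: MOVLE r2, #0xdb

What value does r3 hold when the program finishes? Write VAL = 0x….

0: ✓ CMP  NZCV=1010
1: ✓ ADDVC  r3←0x05
2: · MOVCC
3: ✓ MOVLT  r2←0x2d
4: ✓ CMP  NZCV=1000
5: ✓ ADDLT  r3←0xa9
6: ✓ ADDCC  r1←0xbb
7: · ADDHI
8: ✓ CMP  NZCV=1010
9: ✓ MOVHI  r2←0x51
10: ✓ MOVLE  r2←0xdb

VAL = 0xa9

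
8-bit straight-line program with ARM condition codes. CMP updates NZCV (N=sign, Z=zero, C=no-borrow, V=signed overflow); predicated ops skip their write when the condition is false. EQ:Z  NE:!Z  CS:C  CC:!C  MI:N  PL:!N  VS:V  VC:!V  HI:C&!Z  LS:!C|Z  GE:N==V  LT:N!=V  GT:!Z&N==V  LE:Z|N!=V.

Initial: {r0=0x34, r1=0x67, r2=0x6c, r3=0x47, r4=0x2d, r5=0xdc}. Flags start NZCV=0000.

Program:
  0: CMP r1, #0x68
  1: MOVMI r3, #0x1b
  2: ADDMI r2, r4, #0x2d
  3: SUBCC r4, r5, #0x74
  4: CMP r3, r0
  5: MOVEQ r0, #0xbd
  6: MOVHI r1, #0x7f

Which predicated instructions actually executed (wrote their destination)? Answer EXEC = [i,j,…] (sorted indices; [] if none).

EXEC = [1,2,3]

[0] flags=1000 → (cmp)
[1] flags=1000 MI?T → r3=0x1b
[2] flags=1000 MI?T → r2=0x5a
[3] flags=1000 CC?T → r4=0x68
[4] flags=1000 → (cmp)
[5] flags=1000 EQ?F → skip
[6] flags=1000 HI?F → skip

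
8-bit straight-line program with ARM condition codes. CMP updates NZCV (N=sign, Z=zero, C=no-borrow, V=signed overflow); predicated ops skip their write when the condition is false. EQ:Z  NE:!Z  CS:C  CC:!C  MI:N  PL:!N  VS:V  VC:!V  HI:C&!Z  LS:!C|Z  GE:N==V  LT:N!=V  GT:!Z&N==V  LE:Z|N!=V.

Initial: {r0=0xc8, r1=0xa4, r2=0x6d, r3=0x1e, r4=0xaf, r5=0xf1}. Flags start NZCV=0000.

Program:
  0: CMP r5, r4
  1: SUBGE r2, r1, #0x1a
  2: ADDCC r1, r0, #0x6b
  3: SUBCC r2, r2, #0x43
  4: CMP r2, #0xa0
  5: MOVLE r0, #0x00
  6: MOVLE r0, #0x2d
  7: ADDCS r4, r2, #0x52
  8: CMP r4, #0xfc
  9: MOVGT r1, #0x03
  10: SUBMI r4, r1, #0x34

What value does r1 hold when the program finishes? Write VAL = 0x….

VAL = 0xa4

0: ✓ CMP  NZCV=0010
1: ✓ SUBGE  r2←0x8a
2: · ADDCC
3: · SUBCC
4: ✓ CMP  NZCV=1000
5: ✓ MOVLE  r0←0x00
6: ✓ MOVLE  r0←0x2d
7: · ADDCS
8: ✓ CMP  NZCV=1000
9: · MOVGT
10: ✓ SUBMI  r4←0x70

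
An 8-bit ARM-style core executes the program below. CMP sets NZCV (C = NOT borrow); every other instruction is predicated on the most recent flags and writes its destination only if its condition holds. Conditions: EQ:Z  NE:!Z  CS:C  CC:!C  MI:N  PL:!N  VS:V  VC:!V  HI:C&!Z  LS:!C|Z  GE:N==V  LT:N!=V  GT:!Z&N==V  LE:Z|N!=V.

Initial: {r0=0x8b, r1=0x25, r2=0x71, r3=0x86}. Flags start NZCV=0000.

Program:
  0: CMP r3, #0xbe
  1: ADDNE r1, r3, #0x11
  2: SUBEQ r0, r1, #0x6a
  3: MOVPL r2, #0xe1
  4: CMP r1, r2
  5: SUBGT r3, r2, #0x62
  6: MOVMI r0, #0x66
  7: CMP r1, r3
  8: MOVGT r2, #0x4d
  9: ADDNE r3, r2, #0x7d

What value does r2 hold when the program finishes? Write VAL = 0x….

0: ✓ CMP  NZCV=1000
1: ✓ ADDNE  r1←0x97
2: · SUBEQ
3: · MOVPL
4: ✓ CMP  NZCV=0011
5: · SUBGT
6: · MOVMI
7: ✓ CMP  NZCV=0010
8: ✓ MOVGT  r2←0x4d
9: ✓ ADDNE  r3←0xca

VAL = 0x4d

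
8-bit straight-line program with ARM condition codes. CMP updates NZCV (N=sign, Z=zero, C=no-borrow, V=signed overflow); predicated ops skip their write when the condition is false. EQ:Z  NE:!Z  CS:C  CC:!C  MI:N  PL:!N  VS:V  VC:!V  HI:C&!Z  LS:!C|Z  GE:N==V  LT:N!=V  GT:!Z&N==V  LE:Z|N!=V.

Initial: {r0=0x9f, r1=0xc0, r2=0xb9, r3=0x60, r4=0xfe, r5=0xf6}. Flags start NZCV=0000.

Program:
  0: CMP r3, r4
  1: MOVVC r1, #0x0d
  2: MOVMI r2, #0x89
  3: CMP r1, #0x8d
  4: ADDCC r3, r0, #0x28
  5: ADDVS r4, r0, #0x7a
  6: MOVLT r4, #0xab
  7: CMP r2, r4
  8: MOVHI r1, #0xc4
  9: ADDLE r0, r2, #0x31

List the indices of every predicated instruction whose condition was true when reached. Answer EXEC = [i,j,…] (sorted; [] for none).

EXEC = [1,4,5,8,9]

[0] flags=0000 → (cmp)
[1] flags=0000 VC?T → r1=0x0d
[2] flags=0000 MI?F → skip
[3] flags=1001 → (cmp)
[4] flags=1001 CC?T → r3=0xc7
[5] flags=1001 VS?T → r4=0x19
[6] flags=1001 LT?F → skip
[7] flags=1010 → (cmp)
[8] flags=1010 HI?T → r1=0xc4
[9] flags=1010 LE?T → r0=0xea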